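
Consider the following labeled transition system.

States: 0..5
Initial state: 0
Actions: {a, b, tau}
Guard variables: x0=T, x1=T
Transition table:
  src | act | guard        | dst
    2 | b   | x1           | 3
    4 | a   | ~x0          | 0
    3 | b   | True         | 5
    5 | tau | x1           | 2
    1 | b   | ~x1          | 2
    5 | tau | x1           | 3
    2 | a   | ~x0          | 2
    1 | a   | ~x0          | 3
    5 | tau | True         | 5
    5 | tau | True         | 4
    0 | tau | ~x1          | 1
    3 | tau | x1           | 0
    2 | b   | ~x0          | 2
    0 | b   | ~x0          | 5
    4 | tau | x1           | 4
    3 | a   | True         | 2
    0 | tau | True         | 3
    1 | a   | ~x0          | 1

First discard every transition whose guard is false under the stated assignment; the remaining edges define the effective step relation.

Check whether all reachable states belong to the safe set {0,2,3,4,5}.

Answer: INVARIANT HOLDS

Working:
Allowed set {0,2,3,4,5}
R = {0,2,3,4,5}
  0: ✓
  2: ✓
  3: ✓
  4: ✓
  5: ✓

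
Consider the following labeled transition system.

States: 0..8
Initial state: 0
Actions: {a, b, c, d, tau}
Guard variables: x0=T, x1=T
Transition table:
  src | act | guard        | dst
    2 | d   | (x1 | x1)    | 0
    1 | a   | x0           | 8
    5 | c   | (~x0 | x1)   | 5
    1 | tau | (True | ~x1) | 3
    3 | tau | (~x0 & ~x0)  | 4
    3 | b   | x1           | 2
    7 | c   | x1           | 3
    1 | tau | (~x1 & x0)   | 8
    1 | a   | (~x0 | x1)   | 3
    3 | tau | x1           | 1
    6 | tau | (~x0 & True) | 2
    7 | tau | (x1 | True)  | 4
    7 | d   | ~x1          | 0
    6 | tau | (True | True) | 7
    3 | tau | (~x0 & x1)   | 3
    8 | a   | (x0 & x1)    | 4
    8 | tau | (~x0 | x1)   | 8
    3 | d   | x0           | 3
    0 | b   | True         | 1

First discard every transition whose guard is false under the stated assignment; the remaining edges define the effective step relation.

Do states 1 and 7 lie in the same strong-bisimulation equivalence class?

Answer: NOT BISIMILAR

Working:
Refine partition for ~:
  round 0: {{0,1,2,3,4,5,6,7,8}}
  round 1: {{0},{1,8},{2},{3},{4},{5},{6},{7}}
  round 2: {{0},{1},{2},{3},{4},{5},{6},{7},{8}}
stable after 3 split(s): 9 block(s)
1∈{1}, 7∈{7}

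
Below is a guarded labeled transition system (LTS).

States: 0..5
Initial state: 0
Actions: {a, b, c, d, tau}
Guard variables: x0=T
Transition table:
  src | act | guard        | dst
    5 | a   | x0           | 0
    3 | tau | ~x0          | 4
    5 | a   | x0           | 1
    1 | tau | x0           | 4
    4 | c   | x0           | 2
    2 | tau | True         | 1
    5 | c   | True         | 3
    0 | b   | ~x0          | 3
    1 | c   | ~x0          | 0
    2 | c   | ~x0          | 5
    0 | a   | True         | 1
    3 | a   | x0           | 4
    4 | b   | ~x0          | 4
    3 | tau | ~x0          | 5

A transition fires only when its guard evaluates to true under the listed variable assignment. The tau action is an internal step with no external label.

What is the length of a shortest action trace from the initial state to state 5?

Breadth-first toward 5:
  L0 = {0}
  L1 = {1}
  L2 = {4}
  L3 = {2}
5 never appears.

Answer: UNREACHABLE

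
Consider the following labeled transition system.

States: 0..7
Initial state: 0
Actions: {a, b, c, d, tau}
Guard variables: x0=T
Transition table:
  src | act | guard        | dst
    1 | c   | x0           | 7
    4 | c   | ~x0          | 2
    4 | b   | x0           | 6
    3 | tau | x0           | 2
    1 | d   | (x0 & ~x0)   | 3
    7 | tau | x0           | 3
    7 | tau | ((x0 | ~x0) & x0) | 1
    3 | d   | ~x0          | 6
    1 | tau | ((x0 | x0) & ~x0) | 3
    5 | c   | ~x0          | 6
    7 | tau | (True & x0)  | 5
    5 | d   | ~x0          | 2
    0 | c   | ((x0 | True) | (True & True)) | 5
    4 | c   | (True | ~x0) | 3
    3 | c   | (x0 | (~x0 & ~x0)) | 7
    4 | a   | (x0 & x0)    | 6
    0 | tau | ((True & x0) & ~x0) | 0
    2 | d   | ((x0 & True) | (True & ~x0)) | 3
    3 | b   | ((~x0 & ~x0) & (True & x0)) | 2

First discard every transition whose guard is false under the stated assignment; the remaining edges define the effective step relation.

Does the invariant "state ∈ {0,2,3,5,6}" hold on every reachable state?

Inv-set: {0,2,3,5,6}
R = {0,5}
  0: safe
  5: safe

Answer: INVARIANT HOLDS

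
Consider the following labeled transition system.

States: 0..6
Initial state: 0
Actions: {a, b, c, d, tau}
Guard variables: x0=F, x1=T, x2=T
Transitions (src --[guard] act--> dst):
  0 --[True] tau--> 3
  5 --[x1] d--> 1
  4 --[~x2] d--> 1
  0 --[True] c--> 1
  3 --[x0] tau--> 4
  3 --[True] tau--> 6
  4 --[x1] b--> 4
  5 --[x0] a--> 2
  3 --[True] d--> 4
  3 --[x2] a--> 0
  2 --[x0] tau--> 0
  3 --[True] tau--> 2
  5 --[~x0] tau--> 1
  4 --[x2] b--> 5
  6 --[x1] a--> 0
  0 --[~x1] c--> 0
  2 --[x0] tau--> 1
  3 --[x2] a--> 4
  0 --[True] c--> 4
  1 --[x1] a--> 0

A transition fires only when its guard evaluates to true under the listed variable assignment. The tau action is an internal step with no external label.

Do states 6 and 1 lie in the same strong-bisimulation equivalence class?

Refine partition for ~:
  P[0] = {{0,1,2,3,4,5,6}}
  P[1] = {{0},{1,6},{2},{3},{4},{5}}
stable after 2 split(s): 6 block(s)
[6]={1,6}  [1]={1,6}

Answer: BISIMILAR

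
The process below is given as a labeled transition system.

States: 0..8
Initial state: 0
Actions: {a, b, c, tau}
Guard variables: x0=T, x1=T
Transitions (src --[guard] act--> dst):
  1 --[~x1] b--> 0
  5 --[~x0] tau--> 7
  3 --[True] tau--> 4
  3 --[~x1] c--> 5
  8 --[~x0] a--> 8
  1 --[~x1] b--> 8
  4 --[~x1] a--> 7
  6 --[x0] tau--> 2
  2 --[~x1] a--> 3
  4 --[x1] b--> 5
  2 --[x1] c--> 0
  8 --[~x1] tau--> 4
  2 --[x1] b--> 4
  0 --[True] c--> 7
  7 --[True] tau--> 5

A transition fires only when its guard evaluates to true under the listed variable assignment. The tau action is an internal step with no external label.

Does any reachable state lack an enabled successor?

Answer: DEADLOCK at state 5

Analysis:
R = {0,5,7}
  0: c→7  [1 out]
  5: ∅  [no exit]
  7: tau→5  [1 out]
Path to 5: c·tau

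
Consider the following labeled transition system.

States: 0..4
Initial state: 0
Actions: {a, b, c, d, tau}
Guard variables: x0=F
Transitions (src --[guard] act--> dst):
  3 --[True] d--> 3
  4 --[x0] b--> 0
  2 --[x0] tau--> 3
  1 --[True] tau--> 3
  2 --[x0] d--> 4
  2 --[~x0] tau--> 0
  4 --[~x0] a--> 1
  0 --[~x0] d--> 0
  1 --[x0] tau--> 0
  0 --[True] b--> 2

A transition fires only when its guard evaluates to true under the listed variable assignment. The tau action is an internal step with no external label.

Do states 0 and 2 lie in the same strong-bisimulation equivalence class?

Answer: NOT BISIMILAR

Working:
Refine partition for ~:
  round 0: {{0,1,2,3,4}}
  round 1: {{0},{1,2},{3},{4}}
  round 2: {{0},{1},{2},{3},{4}}
stable after 3 split(s): 5 block(s)
0∈{0}, 2∈{2}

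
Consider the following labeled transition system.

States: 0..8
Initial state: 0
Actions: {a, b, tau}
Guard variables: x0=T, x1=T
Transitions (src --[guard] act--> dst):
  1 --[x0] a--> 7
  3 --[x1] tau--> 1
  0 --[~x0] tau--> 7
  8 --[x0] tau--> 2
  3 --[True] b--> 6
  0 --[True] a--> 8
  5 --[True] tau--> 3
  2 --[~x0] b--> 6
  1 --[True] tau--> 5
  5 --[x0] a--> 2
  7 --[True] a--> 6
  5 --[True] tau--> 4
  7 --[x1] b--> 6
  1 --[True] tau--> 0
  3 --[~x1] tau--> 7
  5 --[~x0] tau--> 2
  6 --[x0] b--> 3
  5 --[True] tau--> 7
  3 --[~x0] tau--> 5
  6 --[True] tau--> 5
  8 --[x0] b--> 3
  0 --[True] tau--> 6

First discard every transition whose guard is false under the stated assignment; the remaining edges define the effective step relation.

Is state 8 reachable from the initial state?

Answer: REACHABLE

Analysis:
17 transition(s) survive guard evaluation.
depth 0: {0}
depth 1: {6,8}  total {0,6,8}
depth 2: {2,3,5}  total {0,2,3,5,6,8}
depth 3: {1,4,7}  total {0,1,2,3,4,5,6,7,8}
R = {0,1,2,3,4,5,6,7,8}
trace reaching 8: a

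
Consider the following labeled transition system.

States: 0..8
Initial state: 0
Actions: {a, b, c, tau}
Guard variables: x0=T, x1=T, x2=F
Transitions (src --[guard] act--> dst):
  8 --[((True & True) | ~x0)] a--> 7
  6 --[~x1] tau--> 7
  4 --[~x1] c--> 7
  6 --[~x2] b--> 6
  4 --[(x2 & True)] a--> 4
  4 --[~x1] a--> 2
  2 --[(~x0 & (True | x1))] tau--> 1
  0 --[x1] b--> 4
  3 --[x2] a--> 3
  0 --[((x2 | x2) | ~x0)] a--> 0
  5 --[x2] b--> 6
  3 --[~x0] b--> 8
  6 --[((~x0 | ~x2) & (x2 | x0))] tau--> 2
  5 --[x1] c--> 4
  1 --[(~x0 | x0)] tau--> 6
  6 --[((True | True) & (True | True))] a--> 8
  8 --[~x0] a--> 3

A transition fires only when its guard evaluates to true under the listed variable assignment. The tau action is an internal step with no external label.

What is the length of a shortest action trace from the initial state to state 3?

Answer: UNREACHABLE

Working:
Layered search for 3:
  L0 = {0}
  L1 = {4}
3 never appears.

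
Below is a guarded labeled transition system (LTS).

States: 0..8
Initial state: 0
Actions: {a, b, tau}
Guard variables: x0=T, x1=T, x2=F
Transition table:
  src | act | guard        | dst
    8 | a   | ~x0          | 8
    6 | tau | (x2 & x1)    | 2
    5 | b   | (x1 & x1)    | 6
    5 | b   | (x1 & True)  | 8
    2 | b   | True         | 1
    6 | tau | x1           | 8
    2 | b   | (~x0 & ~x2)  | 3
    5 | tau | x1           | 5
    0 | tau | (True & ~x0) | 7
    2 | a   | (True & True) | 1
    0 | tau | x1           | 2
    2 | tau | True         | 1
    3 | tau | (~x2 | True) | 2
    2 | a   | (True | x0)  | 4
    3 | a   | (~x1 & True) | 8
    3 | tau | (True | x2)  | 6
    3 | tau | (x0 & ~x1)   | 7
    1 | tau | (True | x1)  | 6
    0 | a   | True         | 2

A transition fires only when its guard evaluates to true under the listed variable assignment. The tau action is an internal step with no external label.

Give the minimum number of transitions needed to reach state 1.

Layered search for 1:
  depth 0: {0}
  depth 1: {2}
  depth 2: {1,4}
depth(1)=2, e.g. a·a

Answer: 2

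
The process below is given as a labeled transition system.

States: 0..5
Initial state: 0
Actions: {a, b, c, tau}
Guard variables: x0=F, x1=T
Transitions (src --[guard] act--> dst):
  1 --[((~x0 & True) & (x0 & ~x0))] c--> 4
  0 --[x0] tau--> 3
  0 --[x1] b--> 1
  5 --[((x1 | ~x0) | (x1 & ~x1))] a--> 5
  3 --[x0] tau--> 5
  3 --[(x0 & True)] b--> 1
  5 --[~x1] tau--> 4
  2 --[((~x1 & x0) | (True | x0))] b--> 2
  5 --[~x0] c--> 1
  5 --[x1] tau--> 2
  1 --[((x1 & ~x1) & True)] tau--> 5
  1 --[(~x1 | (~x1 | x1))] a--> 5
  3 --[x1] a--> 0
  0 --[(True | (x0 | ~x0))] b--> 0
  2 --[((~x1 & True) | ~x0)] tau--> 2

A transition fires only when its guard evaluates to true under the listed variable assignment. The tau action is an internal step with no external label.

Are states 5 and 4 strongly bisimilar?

Answer: NOT BISIMILAR

Working:
Refine partition for ~:
  P[0] = {{0,1,2,3,4,5}}
  P[1] = {{0},{1,3},{2},{4},{5}}
  P[2] = {{0},{1},{2},{3},{4},{5}}
stable after 3 split(s): 6 block(s)
[5]={5}  [4]={4}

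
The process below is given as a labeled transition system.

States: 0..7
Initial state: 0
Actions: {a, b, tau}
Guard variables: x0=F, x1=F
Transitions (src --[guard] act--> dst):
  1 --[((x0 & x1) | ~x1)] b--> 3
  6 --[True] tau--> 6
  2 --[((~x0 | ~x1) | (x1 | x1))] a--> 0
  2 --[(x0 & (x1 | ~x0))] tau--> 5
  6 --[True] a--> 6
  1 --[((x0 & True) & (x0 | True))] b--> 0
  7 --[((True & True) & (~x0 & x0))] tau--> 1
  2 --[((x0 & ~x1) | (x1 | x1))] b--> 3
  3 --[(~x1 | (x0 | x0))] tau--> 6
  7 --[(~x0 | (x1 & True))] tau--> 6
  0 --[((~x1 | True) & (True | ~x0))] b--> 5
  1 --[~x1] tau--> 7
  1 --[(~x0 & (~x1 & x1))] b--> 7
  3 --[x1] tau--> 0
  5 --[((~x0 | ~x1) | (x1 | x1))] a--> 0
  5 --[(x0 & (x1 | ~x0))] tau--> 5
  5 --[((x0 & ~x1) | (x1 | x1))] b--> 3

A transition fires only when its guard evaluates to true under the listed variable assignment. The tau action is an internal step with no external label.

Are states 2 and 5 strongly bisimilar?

Answer: BISIMILAR

Trace:
Compute ~ classes (split until stable):
  round 0: {{0,1,2,3,4,5,6,7}}
  round 1: {{0},{1},{2,5},{3,7},{4},{6}}
Fixed point at round 2; 6 class(es).
[2]={2,5}  [5]={2,5}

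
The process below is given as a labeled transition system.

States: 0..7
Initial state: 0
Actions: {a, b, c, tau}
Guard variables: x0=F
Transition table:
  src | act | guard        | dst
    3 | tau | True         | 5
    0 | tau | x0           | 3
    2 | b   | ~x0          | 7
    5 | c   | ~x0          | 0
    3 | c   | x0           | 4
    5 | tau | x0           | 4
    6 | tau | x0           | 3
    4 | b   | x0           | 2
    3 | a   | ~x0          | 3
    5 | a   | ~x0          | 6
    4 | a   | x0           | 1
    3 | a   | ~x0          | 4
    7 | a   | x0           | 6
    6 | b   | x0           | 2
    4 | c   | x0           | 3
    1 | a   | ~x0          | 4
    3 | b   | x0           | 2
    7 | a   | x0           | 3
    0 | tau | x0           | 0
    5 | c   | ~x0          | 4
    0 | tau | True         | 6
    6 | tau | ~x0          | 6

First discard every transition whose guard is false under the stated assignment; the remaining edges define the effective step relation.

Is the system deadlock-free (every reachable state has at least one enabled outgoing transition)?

Answer: DEADLOCK-FREE

Analysis:
R = {0,6}
  0: tau→6  [1 out]
  6: tau→6  [1 out]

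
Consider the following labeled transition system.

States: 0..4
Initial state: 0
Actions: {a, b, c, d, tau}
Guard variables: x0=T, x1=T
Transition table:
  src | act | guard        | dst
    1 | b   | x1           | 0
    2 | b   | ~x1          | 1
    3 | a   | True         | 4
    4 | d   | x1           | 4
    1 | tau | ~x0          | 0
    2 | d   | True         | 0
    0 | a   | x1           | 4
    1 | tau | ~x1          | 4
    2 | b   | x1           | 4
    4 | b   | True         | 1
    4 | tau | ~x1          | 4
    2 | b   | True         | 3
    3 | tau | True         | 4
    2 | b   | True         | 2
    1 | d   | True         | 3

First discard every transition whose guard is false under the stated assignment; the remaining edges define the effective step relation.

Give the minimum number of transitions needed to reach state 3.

Layered search for 3:
  Layer 0: {0}
  Layer 1: {4}
  Layer 2: {1}
  Layer 3: {3}
depth(3)=3, e.g. a·b·d

Answer: 3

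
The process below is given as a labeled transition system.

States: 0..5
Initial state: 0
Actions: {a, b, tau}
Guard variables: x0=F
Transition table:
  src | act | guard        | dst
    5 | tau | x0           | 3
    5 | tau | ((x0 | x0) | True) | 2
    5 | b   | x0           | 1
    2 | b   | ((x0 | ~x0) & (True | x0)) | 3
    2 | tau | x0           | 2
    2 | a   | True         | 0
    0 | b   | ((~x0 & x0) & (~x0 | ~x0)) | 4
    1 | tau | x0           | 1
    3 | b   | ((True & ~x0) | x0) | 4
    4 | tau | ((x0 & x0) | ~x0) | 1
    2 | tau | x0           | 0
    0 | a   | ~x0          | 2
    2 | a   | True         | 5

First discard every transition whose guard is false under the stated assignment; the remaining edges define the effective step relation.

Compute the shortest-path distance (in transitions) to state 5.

Answer: 2

Trace:
Layered search for 5:
  depth 0: {0}
  depth 1: {2}
  depth 2: {3,5}
5 enters at depth 2; path a·a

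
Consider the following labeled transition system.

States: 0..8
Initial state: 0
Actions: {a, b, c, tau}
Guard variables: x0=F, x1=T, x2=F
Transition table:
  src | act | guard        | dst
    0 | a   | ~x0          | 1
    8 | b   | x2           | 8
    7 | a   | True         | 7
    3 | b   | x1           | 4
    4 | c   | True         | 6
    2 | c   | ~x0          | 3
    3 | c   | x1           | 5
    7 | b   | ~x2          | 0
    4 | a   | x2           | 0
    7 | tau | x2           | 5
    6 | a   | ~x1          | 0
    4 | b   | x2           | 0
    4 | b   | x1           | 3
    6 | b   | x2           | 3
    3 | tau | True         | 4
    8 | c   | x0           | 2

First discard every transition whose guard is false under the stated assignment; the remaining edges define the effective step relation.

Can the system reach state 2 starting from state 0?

Answer: UNREACHABLE

Trace:
After dropping false guards: 9 live edges.
depth 0: {0}
depth 1: {1}  total {0,1}
Reach set: {0,1}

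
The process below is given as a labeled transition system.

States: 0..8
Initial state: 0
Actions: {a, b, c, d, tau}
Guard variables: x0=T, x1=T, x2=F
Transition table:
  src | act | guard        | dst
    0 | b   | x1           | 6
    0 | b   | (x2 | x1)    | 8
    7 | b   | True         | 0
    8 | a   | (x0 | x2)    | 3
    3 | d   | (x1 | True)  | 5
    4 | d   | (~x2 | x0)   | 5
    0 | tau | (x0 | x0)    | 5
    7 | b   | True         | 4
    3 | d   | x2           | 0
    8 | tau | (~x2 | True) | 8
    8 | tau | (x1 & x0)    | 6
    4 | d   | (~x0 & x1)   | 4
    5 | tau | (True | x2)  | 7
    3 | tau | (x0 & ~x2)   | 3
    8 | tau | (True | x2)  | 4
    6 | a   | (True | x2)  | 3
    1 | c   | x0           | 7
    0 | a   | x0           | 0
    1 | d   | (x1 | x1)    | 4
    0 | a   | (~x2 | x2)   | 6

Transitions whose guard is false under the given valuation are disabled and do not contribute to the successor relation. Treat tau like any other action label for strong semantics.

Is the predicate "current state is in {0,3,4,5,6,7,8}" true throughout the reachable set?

Answer: INVARIANT HOLDS

Analysis:
Allowed set {0,3,4,5,6,7,8}
R = {0,3,4,5,6,7,8}
  0: safe
  3: safe
  4: safe
  5: safe
  6: safe
  7: safe
  8: safe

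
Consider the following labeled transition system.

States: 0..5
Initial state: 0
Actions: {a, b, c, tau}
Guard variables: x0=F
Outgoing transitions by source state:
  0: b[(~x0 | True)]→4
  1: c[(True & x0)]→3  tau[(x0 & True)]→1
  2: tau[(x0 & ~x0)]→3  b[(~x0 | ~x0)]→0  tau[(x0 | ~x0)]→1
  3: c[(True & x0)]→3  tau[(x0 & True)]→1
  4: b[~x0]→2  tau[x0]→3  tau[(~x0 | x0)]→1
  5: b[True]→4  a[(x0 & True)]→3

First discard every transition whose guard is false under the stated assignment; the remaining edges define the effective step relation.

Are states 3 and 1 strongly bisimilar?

Compute ~ classes (split until stable):
  π0 = {{0,1,2,3,4,5}}
  π1 = {{0,5},{1,3},{2,4}}
  π2 = {{0,5},{1,3},{2},{4}}
Fixed point at round 3; 4 class(es).
[3]={1,3}  [1]={1,3}

Answer: BISIMILAR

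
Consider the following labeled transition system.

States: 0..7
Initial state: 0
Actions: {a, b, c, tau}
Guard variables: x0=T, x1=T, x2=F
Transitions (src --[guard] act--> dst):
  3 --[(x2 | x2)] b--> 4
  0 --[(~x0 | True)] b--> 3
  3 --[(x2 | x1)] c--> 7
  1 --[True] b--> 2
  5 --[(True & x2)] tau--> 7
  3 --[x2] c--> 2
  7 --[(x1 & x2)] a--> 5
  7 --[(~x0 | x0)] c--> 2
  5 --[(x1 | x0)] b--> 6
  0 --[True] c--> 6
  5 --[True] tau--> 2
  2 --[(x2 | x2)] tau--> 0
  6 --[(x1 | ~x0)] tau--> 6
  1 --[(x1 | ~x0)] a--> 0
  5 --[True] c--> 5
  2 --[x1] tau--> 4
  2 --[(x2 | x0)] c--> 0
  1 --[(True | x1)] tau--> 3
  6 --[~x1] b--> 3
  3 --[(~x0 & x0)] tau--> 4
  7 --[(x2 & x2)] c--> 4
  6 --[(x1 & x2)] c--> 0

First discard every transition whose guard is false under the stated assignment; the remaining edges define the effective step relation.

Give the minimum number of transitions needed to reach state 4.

Breadth-first toward 4:
  depth 0: {0}
  depth 1: {3,6}
  depth 2: {7}
  depth 3: {2}
  depth 4: {4}
depth(4)=4, e.g. b·c·c·tau

Answer: 4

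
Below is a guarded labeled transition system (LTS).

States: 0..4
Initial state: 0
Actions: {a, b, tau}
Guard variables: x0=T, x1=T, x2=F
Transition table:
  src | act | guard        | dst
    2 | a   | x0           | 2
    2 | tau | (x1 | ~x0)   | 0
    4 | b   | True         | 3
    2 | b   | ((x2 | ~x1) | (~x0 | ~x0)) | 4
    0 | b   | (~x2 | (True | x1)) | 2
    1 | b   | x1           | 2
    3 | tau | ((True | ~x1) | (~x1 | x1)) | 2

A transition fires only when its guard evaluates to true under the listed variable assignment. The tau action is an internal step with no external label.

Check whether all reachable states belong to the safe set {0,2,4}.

Answer: INVARIANT HOLDS

Analysis:
Inv-set: {0,2,4}
Reachable = {0,2}
  0: ok
  2: ok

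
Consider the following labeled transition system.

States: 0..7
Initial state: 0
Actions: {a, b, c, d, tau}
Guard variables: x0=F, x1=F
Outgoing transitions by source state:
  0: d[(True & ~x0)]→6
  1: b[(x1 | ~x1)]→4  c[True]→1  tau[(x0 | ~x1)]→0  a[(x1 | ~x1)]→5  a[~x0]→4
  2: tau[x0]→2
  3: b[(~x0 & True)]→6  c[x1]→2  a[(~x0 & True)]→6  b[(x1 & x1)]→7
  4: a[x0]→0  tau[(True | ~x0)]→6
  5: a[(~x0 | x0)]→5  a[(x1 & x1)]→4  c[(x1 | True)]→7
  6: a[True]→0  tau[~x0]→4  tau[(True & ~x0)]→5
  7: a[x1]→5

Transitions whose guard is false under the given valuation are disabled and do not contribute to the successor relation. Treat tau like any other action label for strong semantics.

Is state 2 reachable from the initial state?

After dropping false guards: 14 live edges.
depth 0: {0}
depth 1: {6}  now seen {0,6}
depth 2: {4,5}  now seen {0,4,5,6}
depth 3: {7}  now seen {0,4,5,6,7}
R = {0,4,5,6,7}

Answer: UNREACHABLE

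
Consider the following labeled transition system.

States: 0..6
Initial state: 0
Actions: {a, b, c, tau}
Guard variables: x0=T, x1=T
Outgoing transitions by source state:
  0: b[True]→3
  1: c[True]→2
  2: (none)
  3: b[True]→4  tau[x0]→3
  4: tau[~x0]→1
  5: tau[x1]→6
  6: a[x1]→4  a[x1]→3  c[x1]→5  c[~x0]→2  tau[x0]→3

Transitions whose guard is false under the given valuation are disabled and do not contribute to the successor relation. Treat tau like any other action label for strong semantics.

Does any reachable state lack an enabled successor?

Answer: DEADLOCK at state 4

Trace:
Reachable = {0,3,4}
  0: b→3  [1 exit(s)]
  3: b→4  tau→3  [2 exit(s)]
  4: ∅  [deadlock]
witness 4: b·b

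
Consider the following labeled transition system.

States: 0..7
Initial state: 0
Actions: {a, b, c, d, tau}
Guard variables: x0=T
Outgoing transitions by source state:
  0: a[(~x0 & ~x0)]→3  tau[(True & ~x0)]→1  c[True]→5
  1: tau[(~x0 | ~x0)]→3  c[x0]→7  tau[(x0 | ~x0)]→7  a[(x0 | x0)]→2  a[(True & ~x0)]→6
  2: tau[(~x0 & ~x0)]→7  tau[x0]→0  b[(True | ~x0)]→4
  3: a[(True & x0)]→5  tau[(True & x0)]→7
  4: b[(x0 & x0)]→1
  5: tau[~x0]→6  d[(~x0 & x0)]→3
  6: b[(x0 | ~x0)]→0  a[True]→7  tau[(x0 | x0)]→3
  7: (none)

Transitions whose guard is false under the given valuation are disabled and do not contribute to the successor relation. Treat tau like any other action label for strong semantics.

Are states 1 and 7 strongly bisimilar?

Compute ~ classes (split until stable):
  P[0] = {{0,1,2,3,4,5,6,7}}
  P[1] = {{0},{1},{2},{3},{4},{5,7},{6}}
stable after 2 split(s): 7 block(s)
class of 1: {1}; class of 7: {5,7}

Answer: NOT BISIMILAR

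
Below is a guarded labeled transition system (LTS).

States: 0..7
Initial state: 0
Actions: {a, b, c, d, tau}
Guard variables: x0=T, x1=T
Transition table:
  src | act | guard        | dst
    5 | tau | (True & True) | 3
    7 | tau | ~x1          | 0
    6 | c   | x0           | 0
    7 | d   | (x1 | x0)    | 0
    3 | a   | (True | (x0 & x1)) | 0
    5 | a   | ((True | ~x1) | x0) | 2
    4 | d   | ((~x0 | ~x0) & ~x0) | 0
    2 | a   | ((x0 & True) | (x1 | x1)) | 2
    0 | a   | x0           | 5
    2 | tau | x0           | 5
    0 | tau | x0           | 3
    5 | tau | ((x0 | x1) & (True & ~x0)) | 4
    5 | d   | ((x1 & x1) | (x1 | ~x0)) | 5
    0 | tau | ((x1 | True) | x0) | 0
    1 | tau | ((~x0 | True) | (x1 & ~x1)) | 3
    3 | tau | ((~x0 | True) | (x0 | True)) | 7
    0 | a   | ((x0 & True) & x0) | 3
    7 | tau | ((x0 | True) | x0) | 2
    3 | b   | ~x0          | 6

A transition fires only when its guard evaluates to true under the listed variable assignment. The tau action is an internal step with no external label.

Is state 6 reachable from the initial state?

15 transition(s) survive guard evaluation.
depth 0: {0}
depth 1: {3,5}  total {0,3,5}
depth 2: {2,7}  total {0,2,3,5,7}
Reachable = {0,2,3,5,7}

Answer: UNREACHABLE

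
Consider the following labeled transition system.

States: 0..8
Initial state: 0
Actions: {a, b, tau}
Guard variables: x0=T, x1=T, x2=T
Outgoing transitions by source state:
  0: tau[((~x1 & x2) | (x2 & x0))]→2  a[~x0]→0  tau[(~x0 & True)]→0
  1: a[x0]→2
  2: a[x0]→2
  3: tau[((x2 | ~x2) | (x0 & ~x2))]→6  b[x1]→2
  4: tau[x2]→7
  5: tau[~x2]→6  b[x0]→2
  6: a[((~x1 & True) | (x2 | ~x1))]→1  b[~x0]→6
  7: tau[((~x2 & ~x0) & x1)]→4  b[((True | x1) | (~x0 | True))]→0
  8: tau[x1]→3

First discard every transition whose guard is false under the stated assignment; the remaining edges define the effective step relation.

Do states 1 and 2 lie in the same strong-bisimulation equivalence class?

Refine partition for ~:
  round 0: {{0,1,2,3,4,5,6,7,8}}
  round 1: {{0,4,8},{1,2,6},{3},{5,7}}
  round 2: {{0},{1,2,6},{3},{4},{5},{7},{8}}
Fixed point at round 3; 7 class(es).
1∈{1,2,6}, 2∈{1,2,6}

Answer: BISIMILAR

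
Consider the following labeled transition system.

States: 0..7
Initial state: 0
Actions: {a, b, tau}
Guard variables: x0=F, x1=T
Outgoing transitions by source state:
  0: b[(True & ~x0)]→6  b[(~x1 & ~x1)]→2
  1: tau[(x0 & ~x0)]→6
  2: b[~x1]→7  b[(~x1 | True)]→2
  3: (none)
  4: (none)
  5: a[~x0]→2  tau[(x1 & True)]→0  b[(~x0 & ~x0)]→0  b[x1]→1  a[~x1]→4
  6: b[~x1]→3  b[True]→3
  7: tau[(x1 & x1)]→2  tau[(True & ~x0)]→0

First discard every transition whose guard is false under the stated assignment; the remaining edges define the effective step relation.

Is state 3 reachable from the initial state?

Answer: REACHABLE

Trace:
9 transition(s) survive guard evaluation.
depth 0: {0}
depth 1: {6}  now seen {0,6}
depth 2: {3}  now seen {0,3,6}
Reachable = {0,3,6}
witness 3: b·b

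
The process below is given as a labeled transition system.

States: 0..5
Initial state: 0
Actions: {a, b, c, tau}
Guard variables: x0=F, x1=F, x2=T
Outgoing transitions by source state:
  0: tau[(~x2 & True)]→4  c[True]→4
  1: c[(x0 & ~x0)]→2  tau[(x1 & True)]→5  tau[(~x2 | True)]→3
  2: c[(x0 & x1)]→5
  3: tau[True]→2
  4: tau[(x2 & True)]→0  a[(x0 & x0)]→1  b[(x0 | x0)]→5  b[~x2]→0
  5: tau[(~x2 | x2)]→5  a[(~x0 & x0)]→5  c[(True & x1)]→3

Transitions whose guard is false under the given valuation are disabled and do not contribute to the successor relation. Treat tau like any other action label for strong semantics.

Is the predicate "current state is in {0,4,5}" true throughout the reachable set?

Answer: INVARIANT HOLDS

Working:
Safe = {0,4,5}
Reachable = {0,4}
  0: ok
  4: ok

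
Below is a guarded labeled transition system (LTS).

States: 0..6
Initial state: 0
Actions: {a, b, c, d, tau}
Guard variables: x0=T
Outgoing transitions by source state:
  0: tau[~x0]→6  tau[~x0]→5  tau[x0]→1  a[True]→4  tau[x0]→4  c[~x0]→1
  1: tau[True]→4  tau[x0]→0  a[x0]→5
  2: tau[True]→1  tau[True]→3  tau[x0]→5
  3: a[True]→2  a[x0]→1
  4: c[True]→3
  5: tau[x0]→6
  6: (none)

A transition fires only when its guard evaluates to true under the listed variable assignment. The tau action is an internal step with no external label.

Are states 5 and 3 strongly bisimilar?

Compute ~ classes (split until stable):
  round 0: {{0,1,2,3,4,5,6}}
  round 1: {{0,1},{2,5},{3},{4},{6}}
  round 2: {{0},{1},{2},{3},{4},{5},{6}}
stable after 3 split(s): 7 block(s)
[5]={5}  [3]={3}

Answer: NOT BISIMILAR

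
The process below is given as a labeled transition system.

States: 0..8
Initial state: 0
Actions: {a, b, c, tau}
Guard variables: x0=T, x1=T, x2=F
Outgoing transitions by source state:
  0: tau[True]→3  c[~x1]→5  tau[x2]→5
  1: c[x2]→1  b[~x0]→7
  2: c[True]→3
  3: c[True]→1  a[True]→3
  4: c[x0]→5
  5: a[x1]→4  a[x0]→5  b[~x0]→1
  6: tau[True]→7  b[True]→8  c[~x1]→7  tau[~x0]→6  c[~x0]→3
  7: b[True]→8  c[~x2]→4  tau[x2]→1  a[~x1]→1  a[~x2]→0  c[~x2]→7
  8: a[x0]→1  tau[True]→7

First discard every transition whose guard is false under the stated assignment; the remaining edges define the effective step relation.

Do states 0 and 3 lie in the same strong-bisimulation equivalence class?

Answer: NOT BISIMILAR

Analysis:
Refine partition for ~:
  π0 = {{0,1,2,3,4,5,6,7,8}}
  π1 = {{0},{1},{2,4},{3},{5},{6},{7},{8}}
  π2 = {{0},{1},{2},{3},{4},{5},{6},{7},{8}}
9 equivalence class(es) (converged in 3)
[0]={0}  [3]={3}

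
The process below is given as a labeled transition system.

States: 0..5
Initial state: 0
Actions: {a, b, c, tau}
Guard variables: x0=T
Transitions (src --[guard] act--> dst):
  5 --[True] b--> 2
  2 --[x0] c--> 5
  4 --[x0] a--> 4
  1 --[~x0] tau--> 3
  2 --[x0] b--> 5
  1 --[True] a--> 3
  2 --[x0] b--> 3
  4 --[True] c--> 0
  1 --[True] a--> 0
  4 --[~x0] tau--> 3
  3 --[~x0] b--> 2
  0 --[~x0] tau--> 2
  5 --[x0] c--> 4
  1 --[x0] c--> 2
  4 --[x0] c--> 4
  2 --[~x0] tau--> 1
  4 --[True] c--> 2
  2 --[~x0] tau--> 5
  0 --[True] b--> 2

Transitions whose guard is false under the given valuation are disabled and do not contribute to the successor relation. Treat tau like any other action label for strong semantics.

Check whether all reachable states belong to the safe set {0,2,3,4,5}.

Safe = {0,2,3,4,5}
Reachable = {0,2,3,4,5}
  0: safe
  2: safe
  3: safe
  4: safe
  5: safe

Answer: INVARIANT HOLDS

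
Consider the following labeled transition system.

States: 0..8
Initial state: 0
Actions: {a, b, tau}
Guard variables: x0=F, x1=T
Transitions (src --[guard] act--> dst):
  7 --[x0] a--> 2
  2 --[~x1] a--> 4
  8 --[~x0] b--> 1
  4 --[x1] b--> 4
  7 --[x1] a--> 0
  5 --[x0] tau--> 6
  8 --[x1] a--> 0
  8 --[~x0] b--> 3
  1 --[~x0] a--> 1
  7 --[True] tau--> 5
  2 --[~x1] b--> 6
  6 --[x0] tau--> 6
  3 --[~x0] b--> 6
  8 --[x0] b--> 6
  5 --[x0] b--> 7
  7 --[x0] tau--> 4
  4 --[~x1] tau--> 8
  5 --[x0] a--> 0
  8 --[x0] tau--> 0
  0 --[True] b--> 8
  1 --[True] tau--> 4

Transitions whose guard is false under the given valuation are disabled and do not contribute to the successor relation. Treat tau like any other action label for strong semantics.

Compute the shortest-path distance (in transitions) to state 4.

Answer: 3

Analysis:
BFS to 4:
  L0 = {0}
  L1 = {8}
  L2 = {1,3}
  L3 = {4,6}
4 enters at depth 3; path b·b·tau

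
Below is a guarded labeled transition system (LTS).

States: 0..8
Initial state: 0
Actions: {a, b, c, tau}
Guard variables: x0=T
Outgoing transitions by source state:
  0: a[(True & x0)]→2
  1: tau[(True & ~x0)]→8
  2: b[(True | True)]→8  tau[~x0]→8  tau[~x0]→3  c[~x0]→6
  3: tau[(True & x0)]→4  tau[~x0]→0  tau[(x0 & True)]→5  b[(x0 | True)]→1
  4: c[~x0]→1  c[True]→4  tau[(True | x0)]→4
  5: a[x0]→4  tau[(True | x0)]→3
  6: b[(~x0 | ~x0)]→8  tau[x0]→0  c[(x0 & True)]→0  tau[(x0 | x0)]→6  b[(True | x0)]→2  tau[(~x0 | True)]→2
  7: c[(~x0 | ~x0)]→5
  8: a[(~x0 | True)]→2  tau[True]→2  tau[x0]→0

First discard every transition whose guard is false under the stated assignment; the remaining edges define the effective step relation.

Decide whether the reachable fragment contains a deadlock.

Answer: DEADLOCK-FREE

Trace:
R = {0,2,8}
  0: a→2  [deg 1]
  2: b→8  [deg 1]
  8: a→2  tau→0  tau→2  [deg 3]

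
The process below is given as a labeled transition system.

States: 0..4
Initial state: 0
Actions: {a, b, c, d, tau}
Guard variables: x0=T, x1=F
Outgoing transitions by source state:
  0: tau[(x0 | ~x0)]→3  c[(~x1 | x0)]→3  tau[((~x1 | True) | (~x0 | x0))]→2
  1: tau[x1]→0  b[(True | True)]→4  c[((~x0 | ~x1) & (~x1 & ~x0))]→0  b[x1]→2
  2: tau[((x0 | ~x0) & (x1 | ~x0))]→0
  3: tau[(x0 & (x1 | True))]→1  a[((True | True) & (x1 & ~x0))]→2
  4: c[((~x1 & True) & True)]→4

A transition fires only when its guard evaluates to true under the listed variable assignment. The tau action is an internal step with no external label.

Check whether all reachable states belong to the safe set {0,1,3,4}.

Safe = {0,1,3,4}
Reachable = {0,1,2,3,4}
  0: safe
  1: safe
  2: VIOLATES
  3: safe
  4: safe
reach 2 via tau — violates

Answer: INVARIANT VIOLATED at state 2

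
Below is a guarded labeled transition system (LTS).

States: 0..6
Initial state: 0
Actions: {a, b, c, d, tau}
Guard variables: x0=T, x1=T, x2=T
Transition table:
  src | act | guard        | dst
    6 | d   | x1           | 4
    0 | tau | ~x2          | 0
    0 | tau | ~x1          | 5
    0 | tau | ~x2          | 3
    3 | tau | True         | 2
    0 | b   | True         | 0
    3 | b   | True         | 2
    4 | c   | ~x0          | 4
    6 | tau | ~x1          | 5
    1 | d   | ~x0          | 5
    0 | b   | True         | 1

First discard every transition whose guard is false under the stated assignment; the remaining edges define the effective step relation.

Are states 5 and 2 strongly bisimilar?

Compute ~ classes (split until stable):
  π0 = {{0,1,2,3,4,5,6}}
  π1 = {{0},{1,2,4,5},{3},{6}}
Fixed point at round 2; 4 class(es).
[5]={1,2,4,5}  [2]={1,2,4,5}

Answer: BISIMILAR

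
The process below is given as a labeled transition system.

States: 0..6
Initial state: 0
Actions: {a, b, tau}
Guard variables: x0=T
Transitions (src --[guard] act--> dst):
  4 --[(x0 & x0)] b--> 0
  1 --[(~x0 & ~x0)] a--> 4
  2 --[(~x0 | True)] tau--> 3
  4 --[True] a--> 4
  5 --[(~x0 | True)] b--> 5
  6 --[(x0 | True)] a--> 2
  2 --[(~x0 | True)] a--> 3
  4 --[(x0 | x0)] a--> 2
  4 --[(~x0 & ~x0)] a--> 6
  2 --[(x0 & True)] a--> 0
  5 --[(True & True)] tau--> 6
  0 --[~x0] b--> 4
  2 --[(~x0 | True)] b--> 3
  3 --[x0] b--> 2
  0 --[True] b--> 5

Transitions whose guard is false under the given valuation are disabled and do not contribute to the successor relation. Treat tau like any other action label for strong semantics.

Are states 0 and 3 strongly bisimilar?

Answer: NOT BISIMILAR

Trace:
Bisimulation quotient by refinement:
  π0 = {{0,1,2,3,4,5,6}}
  π1 = {{0,3},{1},{2},{4},{5},{6}}
  π2 = {{0},{1},{2},{3},{4},{5},{6}}
stable after 3 split(s): 7 block(s)
[0]={0}  [3]={3}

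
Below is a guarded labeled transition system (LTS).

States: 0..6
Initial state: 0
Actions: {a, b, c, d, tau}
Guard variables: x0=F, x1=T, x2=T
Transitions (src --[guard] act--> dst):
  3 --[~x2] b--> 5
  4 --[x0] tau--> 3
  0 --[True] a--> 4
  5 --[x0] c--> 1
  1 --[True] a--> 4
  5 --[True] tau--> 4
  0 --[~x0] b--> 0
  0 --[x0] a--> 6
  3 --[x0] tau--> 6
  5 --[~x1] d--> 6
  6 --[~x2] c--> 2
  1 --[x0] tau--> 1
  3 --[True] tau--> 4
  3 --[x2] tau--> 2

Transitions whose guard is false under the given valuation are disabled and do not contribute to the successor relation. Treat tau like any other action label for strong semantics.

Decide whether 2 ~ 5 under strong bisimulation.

Answer: NOT BISIMILAR

Analysis:
Refine partition for ~:
  P[0] = {{0,1,2,3,4,5,6}}
  P[1] = {{0},{1},{2,4,6},{3,5}}
stable after 2 split(s): 4 block(s)
[2]={2,4,6}  [5]={3,5}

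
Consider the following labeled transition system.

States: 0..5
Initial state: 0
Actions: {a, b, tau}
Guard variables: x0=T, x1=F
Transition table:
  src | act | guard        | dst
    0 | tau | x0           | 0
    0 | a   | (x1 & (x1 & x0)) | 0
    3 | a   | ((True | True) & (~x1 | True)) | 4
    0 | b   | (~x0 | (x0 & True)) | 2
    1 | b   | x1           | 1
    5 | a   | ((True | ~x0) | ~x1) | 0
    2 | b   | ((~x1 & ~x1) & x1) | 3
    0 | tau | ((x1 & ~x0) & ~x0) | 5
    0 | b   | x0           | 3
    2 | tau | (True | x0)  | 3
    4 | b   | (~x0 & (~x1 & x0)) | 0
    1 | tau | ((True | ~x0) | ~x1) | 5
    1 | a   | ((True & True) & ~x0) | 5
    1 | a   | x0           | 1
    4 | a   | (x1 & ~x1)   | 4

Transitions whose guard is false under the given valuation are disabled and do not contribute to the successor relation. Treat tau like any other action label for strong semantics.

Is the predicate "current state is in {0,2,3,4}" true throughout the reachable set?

Inv-set: {0,2,3,4}
Reach set: {0,2,3,4}
  0: ok
  2: ok
  3: ok
  4: ok

Answer: INVARIANT HOLDS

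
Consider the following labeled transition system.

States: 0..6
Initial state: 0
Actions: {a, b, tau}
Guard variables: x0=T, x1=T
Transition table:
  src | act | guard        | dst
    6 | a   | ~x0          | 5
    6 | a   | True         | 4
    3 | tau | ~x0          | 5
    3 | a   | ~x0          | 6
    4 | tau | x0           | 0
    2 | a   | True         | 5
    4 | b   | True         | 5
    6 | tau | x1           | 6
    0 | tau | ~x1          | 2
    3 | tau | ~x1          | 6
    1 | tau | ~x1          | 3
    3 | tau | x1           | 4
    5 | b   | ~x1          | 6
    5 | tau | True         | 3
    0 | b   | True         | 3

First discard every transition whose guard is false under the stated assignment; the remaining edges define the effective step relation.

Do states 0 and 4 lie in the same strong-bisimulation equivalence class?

Compute ~ classes (split until stable):
  P[0] = {{0,1,2,3,4,5,6}}
  P[1] = {{0},{1},{2},{3,5},{4},{6}}
  P[2] = {{0},{1},{2},{3},{4},{5},{6}}
7 equivalence class(es) (converged in 3)
0∈{0}, 4∈{4}

Answer: NOT BISIMILAR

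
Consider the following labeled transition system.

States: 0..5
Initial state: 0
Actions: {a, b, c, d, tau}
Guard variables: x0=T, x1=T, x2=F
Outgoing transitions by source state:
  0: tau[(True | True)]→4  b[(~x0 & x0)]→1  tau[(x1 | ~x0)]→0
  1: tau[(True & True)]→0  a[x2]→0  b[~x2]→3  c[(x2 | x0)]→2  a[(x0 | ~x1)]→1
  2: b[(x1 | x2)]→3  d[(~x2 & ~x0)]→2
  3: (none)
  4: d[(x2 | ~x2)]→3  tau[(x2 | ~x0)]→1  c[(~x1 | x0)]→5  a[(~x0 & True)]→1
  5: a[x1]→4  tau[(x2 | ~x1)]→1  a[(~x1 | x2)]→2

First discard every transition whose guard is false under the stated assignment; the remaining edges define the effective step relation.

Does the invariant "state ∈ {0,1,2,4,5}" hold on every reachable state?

Answer: INVARIANT VIOLATED at state 3

Working:
Allowed set {0,1,2,4,5}
Reachable = {0,3,4,5}
  0: ✓
  3: VIOLATES
  4: ✓
  5: ✓
witness against invariant: tau·d → 3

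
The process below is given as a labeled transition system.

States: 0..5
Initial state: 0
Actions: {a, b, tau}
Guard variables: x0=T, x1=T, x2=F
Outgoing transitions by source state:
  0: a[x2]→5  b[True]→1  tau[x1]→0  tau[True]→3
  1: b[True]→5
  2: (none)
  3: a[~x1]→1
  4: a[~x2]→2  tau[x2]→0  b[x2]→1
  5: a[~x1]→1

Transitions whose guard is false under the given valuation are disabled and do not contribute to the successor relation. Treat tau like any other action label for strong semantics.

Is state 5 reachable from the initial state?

Answer: REACHABLE

Analysis:
5 transition(s) survive guard evaluation.
L0 = {0}
L1 = {1,3}  now seen {0,1,3}
L2 = {5}  now seen {0,1,3,5}
Reach set: {0,1,3,5}
Path to 5: b·b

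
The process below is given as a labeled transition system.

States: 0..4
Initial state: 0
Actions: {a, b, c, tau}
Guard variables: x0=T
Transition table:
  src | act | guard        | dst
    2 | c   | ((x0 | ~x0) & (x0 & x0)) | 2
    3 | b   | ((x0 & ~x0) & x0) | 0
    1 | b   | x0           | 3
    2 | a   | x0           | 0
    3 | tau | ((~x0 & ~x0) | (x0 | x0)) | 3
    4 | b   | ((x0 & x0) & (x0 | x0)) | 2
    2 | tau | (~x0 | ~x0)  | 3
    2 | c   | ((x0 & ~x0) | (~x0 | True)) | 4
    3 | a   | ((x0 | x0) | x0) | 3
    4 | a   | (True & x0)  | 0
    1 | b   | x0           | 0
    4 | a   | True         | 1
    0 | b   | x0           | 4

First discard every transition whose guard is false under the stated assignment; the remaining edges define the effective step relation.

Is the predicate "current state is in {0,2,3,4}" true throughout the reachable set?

Inv-set: {0,2,3,4}
Reachable = {0,1,2,3,4}
  0: safe
  1: VIOLATES
  2: safe
  3: safe
  4: safe
witness against invariant: b·a → 1

Answer: INVARIANT VIOLATED at state 1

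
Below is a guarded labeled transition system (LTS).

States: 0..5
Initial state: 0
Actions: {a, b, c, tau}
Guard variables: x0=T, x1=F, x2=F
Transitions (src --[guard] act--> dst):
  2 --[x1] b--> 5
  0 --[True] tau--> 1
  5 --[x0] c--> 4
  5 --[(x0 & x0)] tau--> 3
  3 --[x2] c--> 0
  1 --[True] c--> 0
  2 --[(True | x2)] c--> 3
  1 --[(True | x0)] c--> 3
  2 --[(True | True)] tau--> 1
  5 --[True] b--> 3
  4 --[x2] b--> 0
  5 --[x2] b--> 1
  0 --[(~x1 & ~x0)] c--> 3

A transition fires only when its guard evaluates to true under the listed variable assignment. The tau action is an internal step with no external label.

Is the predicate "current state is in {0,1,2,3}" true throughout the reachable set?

Safe = {0,1,2,3}
Reachable = {0,1,3}
  0: ok
  1: ok
  3: ok

Answer: INVARIANT HOLDS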